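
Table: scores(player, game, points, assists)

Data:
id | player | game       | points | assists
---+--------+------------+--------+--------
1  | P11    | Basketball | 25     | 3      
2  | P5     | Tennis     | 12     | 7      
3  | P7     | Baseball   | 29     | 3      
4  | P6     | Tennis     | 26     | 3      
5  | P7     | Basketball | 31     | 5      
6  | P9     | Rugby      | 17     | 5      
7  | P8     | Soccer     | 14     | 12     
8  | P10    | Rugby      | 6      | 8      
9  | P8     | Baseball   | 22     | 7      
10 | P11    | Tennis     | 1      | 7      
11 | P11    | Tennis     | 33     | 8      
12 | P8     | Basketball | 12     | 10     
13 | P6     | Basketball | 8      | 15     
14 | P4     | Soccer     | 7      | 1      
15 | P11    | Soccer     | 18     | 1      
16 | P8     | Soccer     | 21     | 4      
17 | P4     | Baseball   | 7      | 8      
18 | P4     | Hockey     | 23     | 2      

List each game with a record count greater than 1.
SELECT game, COUNT(*) as cnt
FROM scores
GROUP BY game
HAVING COUNT(*) > 1

Result:
  Baseball: 3
  Basketball: 4
  Rugby: 2
  Soccer: 4
  Tennis: 4

Note: HAVING filters groups after aggregation, WHERE filters rows before.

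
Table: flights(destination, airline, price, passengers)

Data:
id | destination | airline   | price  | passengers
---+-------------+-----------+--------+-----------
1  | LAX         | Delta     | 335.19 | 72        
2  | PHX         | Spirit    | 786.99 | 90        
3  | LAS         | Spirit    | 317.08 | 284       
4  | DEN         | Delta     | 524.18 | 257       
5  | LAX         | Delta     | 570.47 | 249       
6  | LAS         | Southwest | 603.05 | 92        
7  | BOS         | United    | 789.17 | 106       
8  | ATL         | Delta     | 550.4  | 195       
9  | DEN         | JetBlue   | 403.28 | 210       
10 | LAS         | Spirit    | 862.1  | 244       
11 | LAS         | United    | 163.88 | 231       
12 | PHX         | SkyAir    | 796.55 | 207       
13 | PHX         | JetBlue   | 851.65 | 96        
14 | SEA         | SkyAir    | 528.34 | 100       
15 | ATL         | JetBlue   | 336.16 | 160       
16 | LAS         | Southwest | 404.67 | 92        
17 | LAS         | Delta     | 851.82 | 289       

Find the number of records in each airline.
SELECT airline, COUNT(*) as count
FROM flights
GROUP BY airline

Result:
  Delta: 5
  JetBlue: 3
  SkyAir: 2
  Southwest: 2
  Spirit: 3
  United: 2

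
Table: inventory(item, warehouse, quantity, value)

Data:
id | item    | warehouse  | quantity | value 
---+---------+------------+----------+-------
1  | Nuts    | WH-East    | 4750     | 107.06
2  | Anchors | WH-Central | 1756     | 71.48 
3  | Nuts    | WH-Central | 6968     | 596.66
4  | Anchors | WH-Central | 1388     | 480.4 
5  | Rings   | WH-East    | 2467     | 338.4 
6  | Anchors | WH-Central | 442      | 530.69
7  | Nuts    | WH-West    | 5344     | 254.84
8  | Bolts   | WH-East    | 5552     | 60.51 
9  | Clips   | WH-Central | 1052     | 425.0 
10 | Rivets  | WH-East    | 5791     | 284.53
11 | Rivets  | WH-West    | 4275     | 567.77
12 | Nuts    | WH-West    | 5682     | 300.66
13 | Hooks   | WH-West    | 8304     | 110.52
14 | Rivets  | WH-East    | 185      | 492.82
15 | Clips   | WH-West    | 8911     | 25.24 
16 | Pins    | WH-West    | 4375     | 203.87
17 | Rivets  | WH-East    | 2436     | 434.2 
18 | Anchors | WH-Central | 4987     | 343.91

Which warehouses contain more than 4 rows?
SELECT warehouse, COUNT(*) as cnt
FROM inventory
GROUP BY warehouse
HAVING COUNT(*) > 4

Result:
  WH-Central: 6
  WH-East: 6
  WH-West: 6

Note: HAVING filters groups after aggregation, WHERE filters rows before.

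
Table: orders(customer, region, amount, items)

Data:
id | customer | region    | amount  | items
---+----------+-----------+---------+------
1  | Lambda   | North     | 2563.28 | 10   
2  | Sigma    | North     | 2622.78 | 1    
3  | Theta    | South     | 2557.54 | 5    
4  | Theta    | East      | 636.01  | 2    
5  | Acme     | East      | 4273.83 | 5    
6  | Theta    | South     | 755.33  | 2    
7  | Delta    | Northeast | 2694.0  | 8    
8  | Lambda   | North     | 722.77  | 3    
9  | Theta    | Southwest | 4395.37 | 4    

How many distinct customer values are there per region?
SELECT region, COUNT(DISTINCT customer)
FROM orders
GROUP BY region

Result:
  East: 2 distinct
  North: 2 distinct
  Northeast: 1 distinct
  South: 1 distinct
  Southwest: 1 distinct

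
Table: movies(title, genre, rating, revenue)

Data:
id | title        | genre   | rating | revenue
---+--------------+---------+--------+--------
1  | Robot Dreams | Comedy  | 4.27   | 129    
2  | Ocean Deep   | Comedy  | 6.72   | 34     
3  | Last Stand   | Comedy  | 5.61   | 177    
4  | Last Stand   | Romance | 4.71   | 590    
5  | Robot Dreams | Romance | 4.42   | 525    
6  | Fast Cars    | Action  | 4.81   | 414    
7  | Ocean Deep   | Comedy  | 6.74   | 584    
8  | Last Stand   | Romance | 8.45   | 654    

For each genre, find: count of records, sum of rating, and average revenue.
SELECT genre,
       COUNT(*) as cnt,
       SUM(rating) as total_rating,
       AVG(revenue) as avg_revenue
FROM movies
GROUP BY genre

Result:
  Action: 1 records, 4.81 total rating, 414.00 avg revenue
  Comedy: 4 records, 23.34 total rating, 231.00 avg revenue
  Romance: 3 records, 17.58 total rating, 589.67 avg revenue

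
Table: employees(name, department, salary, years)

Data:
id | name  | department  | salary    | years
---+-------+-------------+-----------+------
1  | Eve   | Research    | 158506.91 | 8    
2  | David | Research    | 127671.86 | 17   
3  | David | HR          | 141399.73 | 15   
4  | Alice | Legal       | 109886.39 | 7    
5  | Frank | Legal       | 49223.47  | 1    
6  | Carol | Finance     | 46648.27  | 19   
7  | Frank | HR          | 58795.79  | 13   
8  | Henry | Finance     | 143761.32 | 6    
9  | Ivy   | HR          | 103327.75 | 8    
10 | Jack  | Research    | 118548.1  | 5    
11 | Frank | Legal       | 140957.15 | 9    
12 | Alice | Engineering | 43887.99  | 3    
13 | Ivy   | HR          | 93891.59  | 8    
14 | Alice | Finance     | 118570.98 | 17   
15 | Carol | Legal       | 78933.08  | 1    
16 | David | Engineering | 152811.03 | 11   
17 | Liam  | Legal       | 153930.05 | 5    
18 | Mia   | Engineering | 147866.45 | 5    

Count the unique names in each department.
SELECT department, COUNT(DISTINCT name)
FROM employees
GROUP BY department

Result:
  Engineering: 3 distinct
  Finance: 3 distinct
  HR: 3 distinct
  Legal: 4 distinct
  Research: 3 distinct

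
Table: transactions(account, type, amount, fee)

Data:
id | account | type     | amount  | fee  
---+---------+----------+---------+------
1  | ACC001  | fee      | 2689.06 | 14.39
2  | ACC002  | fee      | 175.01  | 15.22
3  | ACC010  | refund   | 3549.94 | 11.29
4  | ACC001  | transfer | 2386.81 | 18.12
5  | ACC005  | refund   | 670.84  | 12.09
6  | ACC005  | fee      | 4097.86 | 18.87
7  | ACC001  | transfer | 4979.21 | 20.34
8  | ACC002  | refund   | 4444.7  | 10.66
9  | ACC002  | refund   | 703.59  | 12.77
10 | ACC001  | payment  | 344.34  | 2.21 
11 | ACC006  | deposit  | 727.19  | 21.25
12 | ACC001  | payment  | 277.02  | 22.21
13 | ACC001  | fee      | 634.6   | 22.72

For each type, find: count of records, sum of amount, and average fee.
SELECT type,
       COUNT(*) as cnt,
       SUM(amount) as total_amount,
       AVG(fee) as avg_fee
FROM transactions
GROUP BY type

Result:
  deposit: 1 records, 727.19 total amount, 21.25 avg fee
  fee: 4 records, 7596.53 total amount, 17.80 avg fee
  payment: 2 records, 621.36 total amount, 12.21 avg fee
  refund: 4 records, 9369.07 total amount, 11.70 avg fee
  transfer: 2 records, 7366.02 total amount, 19.23 avg fee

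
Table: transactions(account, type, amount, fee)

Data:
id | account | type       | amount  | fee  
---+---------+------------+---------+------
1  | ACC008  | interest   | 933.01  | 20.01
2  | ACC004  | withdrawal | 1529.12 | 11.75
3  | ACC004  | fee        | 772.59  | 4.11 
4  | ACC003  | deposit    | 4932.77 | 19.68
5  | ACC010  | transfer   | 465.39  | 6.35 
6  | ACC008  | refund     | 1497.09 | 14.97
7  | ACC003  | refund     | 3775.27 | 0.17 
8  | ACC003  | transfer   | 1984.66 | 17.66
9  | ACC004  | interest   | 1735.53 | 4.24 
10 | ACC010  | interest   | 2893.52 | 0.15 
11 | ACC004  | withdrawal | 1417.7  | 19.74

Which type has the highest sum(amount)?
SELECT type, SUM(amount) as val
FROM transactions
GROUP BY type
ORDER BY val DESC
LIMIT 1

Result: interest with sum(amount) = 5562.06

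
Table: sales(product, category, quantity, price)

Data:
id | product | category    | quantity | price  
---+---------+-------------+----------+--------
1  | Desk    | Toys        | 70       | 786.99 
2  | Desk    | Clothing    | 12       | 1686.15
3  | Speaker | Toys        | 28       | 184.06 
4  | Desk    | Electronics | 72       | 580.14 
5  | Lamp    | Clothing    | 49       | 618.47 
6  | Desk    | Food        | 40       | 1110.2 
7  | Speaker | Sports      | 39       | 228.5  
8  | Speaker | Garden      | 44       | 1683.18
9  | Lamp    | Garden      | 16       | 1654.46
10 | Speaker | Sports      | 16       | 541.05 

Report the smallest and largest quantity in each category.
SELECT category, MIN(quantity), MAX(quantity)
FROM sales
GROUP BY category

Result:
  Clothing: min=12, max=49
  Electronics: min=72, max=72
  Food: min=40, max=40
  Garden: min=16, max=44
  Sports: min=16, max=39
  Toys: min=28, max=70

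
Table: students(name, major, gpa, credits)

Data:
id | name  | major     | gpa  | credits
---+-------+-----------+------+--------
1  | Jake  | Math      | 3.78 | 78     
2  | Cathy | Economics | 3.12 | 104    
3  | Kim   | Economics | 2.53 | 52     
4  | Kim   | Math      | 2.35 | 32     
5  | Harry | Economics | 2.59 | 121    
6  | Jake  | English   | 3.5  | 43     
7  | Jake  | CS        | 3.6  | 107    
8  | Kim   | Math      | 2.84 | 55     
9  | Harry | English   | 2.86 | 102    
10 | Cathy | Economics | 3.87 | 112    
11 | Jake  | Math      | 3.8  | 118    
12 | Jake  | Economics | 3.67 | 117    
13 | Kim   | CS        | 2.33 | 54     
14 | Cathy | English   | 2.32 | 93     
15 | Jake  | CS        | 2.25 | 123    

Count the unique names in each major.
SELECT major, COUNT(DISTINCT name)
FROM students
GROUP BY major

Result:
  CS: 2 distinct
  Economics: 4 distinct
  English: 3 distinct
  Math: 2 distinct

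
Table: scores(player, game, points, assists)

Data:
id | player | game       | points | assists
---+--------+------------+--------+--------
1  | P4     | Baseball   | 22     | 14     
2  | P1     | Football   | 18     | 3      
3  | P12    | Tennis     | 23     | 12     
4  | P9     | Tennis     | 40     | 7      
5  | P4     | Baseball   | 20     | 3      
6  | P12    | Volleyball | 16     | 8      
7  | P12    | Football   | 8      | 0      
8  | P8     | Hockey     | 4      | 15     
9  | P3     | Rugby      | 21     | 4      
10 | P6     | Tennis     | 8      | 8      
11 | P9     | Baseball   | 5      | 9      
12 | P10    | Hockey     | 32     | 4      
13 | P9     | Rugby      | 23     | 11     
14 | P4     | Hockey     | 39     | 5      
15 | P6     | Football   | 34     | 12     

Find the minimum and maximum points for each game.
SELECT game, MIN(points), MAX(points)
FROM scores
GROUP BY game

Result:
  Baseball: min=5, max=22
  Football: min=8, max=34
  Hockey: min=4, max=39
  Rugby: min=21, max=23
  Tennis: min=8, max=40
  Volleyball: min=16, max=16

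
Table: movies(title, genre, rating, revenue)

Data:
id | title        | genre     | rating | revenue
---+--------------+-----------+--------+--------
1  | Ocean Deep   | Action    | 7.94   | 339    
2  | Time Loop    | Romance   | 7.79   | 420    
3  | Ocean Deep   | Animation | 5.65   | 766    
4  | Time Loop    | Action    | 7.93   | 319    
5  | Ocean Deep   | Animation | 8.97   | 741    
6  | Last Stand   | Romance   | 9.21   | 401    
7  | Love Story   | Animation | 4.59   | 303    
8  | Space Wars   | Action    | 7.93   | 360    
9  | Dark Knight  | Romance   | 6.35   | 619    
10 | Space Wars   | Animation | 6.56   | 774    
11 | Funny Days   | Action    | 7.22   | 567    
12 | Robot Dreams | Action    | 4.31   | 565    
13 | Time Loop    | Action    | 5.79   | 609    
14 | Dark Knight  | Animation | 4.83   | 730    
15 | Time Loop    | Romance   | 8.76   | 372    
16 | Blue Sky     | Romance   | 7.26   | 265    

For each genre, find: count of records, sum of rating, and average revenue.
SELECT genre,
       COUNT(*) as cnt,
       SUM(rating) as total_rating,
       AVG(revenue) as avg_revenue
FROM movies
GROUP BY genre

Result:
  Action: 6 records, 41.12 total rating, 459.83 avg revenue
  Animation: 5 records, 30.60 total rating, 662.80 avg revenue
  Romance: 5 records, 39.37 total rating, 415.40 avg revenue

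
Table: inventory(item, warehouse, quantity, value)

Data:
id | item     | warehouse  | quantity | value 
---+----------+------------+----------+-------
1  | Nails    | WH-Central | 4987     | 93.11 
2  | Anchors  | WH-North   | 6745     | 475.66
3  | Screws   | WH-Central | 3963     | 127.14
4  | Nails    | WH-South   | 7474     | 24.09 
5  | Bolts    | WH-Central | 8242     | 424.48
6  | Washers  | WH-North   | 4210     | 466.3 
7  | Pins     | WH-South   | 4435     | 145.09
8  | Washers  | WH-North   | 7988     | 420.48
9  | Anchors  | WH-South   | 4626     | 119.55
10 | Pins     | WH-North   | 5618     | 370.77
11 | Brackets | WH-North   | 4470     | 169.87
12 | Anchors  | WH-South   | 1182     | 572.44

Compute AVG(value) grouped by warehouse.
SELECT warehouse, AVG(value) as result
FROM inventory
GROUP BY warehouse

Result:
  WH-Central: 214.91
  WH-North: 380.62
  WH-South: 215.29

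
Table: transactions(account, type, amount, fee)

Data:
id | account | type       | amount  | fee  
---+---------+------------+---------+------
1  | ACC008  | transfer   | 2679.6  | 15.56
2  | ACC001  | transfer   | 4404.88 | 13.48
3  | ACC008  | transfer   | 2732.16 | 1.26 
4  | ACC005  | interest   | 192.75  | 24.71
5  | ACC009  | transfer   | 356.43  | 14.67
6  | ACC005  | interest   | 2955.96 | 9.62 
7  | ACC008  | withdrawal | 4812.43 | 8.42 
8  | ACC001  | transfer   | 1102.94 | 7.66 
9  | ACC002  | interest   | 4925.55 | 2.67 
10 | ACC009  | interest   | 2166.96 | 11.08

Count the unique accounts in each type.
SELECT type, COUNT(DISTINCT account)
FROM transactions
GROUP BY type

Result:
  interest: 3 distinct
  transfer: 3 distinct
  withdrawal: 1 distinct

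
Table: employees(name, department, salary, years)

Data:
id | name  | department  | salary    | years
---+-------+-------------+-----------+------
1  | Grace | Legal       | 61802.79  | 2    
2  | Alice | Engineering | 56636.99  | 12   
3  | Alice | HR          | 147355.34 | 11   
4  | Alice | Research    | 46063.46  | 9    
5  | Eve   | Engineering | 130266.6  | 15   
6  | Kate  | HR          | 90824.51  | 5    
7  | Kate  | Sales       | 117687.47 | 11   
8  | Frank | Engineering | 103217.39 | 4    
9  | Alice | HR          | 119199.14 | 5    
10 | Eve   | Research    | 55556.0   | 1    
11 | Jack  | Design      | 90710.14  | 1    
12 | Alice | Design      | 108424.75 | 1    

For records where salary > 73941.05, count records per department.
SELECT department, COUNT(*)
FROM employees
WHERE salary > 73941.05
GROUP BY department

Note: WHERE filters rows before grouping.

Result:
  Design: 2
  Engineering: 2
  HR: 3
  Sales: 1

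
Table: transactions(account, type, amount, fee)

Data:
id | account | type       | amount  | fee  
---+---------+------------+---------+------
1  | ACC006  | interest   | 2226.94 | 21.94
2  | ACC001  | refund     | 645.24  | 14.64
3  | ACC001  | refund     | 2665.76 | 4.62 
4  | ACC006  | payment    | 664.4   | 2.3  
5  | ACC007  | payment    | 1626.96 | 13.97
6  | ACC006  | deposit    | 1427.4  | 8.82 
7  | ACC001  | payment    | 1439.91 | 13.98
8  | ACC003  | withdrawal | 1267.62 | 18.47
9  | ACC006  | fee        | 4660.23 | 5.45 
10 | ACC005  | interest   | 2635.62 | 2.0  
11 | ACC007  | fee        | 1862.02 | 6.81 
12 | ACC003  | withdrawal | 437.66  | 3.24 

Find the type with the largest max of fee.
SELECT type, MAX(fee) as val
FROM transactions
GROUP BY type
ORDER BY val DESC
LIMIT 1

Result: interest with max(fee) = 21.94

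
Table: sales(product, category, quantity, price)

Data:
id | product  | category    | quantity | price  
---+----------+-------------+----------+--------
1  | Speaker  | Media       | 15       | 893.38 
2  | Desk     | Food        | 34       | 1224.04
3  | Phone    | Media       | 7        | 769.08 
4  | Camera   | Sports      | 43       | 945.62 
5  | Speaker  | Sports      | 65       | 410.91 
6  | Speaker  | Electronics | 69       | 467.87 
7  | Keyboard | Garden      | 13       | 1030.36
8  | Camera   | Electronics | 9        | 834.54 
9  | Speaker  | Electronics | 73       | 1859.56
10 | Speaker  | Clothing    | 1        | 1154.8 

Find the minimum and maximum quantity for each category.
SELECT category, MIN(quantity), MAX(quantity)
FROM sales
GROUP BY category

Result:
  Clothing: min=1, max=1
  Electronics: min=9, max=73
  Food: min=34, max=34
  Garden: min=13, max=13
  Media: min=7, max=15
  Sports: min=43, max=65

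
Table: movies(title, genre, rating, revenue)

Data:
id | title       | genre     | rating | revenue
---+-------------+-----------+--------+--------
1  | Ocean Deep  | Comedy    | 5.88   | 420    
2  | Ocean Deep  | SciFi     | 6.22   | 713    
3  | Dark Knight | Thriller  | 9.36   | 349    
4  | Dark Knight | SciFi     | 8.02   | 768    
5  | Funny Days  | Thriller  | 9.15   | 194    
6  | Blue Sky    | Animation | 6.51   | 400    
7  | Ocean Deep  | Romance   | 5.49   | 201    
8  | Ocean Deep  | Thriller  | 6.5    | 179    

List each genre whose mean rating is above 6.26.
SELECT genre, AVG(rating)
FROM movies
GROUP BY genre
HAVING AVG(rating) > 6.26

Result:
  Animation: avg=6.51
  SciFi: avg=7.12
  Thriller: avg=8.34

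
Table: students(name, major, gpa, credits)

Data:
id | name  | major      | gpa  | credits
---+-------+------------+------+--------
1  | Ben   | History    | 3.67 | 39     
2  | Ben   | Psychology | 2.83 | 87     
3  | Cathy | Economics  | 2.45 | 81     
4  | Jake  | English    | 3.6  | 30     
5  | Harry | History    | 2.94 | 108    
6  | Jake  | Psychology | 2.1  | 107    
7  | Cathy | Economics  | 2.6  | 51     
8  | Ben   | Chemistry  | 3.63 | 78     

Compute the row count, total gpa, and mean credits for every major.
SELECT major,
       COUNT(*) as cnt,
       SUM(gpa) as total_gpa,
       AVG(credits) as avg_credits
FROM students
GROUP BY major

Result:
  Chemistry: 1 records, 3.63 total gpa, 78.00 avg credits
  Economics: 2 records, 5.05 total gpa, 66.00 avg credits
  English: 1 records, 3.60 total gpa, 30.00 avg credits
  History: 2 records, 6.61 total gpa, 73.50 avg credits
  Psychology: 2 records, 4.93 total gpa, 97.00 avg credits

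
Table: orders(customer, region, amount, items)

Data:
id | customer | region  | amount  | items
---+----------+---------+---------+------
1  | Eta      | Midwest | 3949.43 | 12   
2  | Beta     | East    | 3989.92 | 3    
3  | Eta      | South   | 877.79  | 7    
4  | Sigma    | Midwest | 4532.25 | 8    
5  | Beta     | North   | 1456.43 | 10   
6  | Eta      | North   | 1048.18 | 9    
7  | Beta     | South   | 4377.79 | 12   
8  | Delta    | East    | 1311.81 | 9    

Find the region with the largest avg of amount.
SELECT region, AVG(amount) as val
FROM orders
GROUP BY region
ORDER BY val DESC
LIMIT 1

Result: Midwest with avg(amount) = 4240.84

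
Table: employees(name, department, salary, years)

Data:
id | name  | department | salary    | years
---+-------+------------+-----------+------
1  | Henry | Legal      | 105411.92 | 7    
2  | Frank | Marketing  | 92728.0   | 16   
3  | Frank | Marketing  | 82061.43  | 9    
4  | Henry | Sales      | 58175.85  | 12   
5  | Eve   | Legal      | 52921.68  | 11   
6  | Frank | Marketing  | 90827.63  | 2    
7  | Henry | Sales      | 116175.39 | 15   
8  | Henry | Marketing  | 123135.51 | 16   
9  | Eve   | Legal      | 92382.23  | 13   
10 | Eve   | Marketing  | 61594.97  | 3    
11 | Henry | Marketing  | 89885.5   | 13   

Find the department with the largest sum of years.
SELECT department, SUM(years) as val
FROM employees
GROUP BY department
ORDER BY val DESC
LIMIT 1

Result: Marketing with sum(years) = 59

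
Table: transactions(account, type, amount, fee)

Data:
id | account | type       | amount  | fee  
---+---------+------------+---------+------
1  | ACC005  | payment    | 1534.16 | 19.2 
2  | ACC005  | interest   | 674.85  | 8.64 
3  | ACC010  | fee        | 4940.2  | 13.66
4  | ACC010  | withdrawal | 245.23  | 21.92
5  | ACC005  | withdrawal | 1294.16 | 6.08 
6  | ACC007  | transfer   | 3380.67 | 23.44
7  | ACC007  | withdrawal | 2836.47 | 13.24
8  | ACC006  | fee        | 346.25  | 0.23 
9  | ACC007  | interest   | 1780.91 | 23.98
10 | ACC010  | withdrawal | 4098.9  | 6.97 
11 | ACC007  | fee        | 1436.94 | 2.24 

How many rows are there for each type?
SELECT type, COUNT(*) as count
FROM transactions
GROUP BY type

Result:
  fee: 3
  interest: 2
  payment: 1
  transfer: 1
  withdrawal: 4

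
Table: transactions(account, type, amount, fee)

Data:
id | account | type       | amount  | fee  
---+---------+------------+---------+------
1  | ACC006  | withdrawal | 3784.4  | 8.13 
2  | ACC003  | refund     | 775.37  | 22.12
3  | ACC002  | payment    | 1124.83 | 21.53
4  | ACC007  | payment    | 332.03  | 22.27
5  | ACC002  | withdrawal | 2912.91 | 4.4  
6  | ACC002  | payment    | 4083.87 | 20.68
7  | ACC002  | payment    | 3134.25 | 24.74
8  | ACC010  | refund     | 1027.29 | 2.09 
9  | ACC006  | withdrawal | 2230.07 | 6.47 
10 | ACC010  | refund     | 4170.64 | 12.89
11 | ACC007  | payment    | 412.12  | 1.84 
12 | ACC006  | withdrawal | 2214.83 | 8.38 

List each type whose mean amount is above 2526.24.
SELECT type, AVG(amount)
FROM transactions
GROUP BY type
HAVING AVG(amount) > 2526.24

Result:
  withdrawal: avg=2785.55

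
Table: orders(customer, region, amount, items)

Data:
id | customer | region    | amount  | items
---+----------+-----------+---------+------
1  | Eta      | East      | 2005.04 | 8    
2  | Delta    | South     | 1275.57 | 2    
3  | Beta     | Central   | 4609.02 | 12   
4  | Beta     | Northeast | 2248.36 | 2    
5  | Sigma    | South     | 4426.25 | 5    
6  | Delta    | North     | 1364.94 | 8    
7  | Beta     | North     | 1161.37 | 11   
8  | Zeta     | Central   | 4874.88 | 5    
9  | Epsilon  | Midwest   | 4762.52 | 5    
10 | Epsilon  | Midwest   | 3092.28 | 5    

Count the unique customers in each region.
SELECT region, COUNT(DISTINCT customer)
FROM orders
GROUP BY region

Result:
  Central: 2 distinct
  East: 1 distinct
  Midwest: 1 distinct
  North: 2 distinct
  Northeast: 1 distinct
  South: 2 distinct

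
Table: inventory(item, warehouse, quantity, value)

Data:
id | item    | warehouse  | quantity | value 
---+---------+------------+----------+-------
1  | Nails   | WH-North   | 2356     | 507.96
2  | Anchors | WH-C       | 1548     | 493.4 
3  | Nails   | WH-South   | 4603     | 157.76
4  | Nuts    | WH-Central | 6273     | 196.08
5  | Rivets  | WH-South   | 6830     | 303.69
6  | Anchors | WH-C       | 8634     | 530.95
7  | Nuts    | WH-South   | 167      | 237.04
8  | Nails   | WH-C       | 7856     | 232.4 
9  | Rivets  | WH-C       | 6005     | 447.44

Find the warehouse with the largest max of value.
SELECT warehouse, MAX(value) as val
FROM inventory
GROUP BY warehouse
ORDER BY val DESC
LIMIT 1

Result: WH-C with max(value) = 530.95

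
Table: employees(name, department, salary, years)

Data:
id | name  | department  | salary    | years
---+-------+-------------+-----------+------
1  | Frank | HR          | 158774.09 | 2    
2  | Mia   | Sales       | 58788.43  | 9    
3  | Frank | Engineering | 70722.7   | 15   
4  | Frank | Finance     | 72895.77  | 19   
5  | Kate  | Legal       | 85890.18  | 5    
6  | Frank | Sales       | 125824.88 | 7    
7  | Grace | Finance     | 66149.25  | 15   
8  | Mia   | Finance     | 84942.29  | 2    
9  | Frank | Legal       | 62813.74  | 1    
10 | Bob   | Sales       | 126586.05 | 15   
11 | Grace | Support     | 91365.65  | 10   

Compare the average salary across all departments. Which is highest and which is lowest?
SELECT department, AVG(salary)
FROM employees
GROUP BY department
ORDER BY AVG(salary)

All groups:
  Engineering: 70722.70
  Legal: 74351.96
  Finance: 74662.44
  Support: 91365.65
  Sales: 103733.12
  HR: 158774.09

Highest: HR (158774.09)
Lowest: Engineering (70722.70)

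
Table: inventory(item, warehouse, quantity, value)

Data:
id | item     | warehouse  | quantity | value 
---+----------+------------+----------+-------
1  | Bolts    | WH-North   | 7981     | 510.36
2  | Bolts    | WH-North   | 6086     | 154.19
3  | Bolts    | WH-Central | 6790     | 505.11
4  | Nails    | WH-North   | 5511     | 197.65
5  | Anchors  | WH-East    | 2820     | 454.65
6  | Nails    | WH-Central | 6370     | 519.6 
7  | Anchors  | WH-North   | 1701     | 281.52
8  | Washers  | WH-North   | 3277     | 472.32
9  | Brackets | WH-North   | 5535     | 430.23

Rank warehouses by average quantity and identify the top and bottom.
SELECT warehouse, AVG(quantity)
FROM inventory
GROUP BY warehouse
ORDER BY AVG(quantity)

All groups:
  WH-East: 2820.00
  WH-North: 5015.17
  WH-Central: 6580.00

Highest: WH-Central (6580.00)
Lowest: WH-East (2820.00)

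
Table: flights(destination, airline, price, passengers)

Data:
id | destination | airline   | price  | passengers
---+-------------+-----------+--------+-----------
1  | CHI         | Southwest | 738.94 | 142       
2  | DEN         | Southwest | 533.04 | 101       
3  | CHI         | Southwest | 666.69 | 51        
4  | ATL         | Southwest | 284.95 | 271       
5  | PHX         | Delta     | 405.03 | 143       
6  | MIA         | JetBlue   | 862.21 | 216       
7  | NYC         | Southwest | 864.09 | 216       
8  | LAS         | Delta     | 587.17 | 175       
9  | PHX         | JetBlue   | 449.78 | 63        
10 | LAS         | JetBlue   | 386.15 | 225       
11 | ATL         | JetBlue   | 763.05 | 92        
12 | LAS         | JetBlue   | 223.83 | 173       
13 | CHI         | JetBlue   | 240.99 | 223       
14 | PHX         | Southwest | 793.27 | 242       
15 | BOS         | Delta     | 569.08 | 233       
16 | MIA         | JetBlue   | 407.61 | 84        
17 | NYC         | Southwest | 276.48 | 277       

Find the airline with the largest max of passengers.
SELECT airline, MAX(passengers) as val
FROM flights
GROUP BY airline
ORDER BY val DESC
LIMIT 1

Result: Southwest with max(passengers) = 277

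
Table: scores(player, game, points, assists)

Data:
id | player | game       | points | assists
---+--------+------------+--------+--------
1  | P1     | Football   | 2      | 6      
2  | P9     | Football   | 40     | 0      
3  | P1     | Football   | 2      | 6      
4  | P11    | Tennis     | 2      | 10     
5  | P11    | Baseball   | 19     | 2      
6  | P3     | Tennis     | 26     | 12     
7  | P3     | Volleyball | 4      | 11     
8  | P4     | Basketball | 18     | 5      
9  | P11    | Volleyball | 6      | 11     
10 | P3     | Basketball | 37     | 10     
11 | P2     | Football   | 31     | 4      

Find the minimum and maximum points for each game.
SELECT game, MIN(points), MAX(points)
FROM scores
GROUP BY game

Result:
  Baseball: min=19, max=19
  Basketball: min=18, max=37
  Football: min=2, max=40
  Tennis: min=2, max=26
  Volleyball: min=4, max=6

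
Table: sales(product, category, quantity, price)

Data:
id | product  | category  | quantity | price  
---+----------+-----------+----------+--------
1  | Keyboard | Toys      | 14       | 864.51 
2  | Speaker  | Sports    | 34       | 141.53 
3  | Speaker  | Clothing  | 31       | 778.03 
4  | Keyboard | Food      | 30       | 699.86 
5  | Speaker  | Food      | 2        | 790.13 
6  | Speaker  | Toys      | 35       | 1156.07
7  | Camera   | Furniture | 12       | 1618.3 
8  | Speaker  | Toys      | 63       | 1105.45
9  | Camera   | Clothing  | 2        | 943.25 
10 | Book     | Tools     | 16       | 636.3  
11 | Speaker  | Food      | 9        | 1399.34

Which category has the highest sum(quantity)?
SELECT category, SUM(quantity) as val
FROM sales
GROUP BY category
ORDER BY val DESC
LIMIT 1

Result: Toys with sum(quantity) = 112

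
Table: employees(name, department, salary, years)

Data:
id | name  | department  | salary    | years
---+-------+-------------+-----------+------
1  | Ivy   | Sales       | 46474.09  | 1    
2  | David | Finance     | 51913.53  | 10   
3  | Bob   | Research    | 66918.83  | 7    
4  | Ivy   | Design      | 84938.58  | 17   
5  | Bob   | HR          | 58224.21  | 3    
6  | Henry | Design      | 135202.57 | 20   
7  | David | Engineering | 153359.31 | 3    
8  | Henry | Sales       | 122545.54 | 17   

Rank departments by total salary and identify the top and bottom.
SELECT department, SUM(salary)
FROM employees
GROUP BY department
ORDER BY SUM(salary)

All groups:
  Finance: 51913.53
  HR: 58224.21
  Research: 66918.83
  Engineering: 153359.31
  Sales: 169019.63
  Design: 220141.15

Highest: Design (220141.15)
Lowest: Finance (51913.53)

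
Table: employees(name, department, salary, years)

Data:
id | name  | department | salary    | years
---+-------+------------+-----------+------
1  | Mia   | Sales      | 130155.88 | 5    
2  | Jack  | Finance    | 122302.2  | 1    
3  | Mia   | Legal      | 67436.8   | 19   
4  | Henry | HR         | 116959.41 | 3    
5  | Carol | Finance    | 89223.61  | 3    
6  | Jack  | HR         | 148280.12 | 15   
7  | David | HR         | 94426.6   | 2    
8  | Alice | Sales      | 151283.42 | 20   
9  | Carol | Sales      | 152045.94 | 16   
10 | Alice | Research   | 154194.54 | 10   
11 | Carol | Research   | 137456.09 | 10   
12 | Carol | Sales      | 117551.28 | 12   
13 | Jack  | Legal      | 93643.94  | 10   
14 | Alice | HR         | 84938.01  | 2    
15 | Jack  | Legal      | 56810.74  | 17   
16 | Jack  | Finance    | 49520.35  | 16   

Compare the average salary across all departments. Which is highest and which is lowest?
SELECT department, AVG(salary)
FROM employees
GROUP BY department
ORDER BY AVG(salary)

All groups:
  Legal: 72630.49
  Finance: 87015.39
  HR: 111151.04
  Sales: 137759.13
  Research: 145825.32

Highest: Research (145825.32)
Lowest: Legal (72630.49)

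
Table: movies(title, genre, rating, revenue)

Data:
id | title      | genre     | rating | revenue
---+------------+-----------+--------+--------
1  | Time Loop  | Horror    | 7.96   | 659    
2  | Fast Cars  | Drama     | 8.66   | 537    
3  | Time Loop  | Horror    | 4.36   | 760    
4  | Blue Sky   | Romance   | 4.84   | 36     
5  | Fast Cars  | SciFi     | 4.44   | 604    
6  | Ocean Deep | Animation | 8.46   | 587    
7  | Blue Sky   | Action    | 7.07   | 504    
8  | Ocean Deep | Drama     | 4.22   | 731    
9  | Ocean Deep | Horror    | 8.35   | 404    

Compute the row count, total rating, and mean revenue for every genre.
SELECT genre,
       COUNT(*) as cnt,
       SUM(rating) as total_rating,
       AVG(revenue) as avg_revenue
FROM movies
GROUP BY genre

Result:
  Action: 1 records, 7.07 total rating, 504.00 avg revenue
  Animation: 1 records, 8.46 total rating, 587.00 avg revenue
  Drama: 2 records, 12.88 total rating, 634.00 avg revenue
  Horror: 3 records, 20.67 total rating, 607.67 avg revenue
  Romance: 1 records, 4.84 total rating, 36.00 avg revenue
  SciFi: 1 records, 4.44 total rating, 604.00 avg revenue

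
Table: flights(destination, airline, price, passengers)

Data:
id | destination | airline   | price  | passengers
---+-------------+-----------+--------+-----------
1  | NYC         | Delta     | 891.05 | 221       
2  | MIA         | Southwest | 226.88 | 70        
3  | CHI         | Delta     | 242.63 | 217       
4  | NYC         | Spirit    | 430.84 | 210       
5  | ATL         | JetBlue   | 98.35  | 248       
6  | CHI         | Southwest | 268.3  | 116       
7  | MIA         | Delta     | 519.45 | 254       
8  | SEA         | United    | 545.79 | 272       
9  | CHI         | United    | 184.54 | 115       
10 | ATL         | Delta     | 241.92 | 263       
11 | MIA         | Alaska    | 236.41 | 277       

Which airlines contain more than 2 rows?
SELECT airline, COUNT(*) as cnt
FROM flights
GROUP BY airline
HAVING COUNT(*) > 2

Result:
  Delta: 4

Note: HAVING filters groups after aggregation, WHERE filters rows before.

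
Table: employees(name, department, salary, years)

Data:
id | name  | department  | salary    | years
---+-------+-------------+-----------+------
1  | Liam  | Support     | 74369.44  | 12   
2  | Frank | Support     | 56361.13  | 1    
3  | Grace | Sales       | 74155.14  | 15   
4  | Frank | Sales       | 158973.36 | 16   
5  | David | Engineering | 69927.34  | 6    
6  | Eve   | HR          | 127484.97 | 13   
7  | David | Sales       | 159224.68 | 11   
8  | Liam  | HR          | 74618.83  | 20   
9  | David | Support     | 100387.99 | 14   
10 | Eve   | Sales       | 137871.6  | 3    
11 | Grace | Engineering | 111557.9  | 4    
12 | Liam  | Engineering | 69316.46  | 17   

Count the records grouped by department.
SELECT department, COUNT(*) as count
FROM employees
GROUP BY department

Result:
  Engineering: 3
  HR: 2
  Sales: 4
  Support: 3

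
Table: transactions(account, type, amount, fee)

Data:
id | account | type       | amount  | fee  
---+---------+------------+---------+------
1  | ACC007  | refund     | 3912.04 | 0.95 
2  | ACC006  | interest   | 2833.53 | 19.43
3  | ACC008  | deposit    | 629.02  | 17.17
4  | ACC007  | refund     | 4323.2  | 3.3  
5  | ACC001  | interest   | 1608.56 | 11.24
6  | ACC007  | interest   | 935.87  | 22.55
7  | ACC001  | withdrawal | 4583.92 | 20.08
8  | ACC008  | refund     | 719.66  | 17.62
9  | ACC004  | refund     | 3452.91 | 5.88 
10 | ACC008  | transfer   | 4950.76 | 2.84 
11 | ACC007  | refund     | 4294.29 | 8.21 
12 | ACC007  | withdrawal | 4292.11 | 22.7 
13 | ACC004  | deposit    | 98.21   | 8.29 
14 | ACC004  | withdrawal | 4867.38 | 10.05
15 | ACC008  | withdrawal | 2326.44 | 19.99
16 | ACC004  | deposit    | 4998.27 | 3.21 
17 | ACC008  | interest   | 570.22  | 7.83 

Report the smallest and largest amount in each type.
SELECT type, MIN(amount), MAX(amount)
FROM transactions
GROUP BY type

Result:
  deposit: min=98.21, max=4998.27
  interest: min=570.22, max=2833.53
  refund: min=719.66, max=4323.20
  transfer: min=4950.76, max=4950.76
  withdrawal: min=2326.44, max=4867.38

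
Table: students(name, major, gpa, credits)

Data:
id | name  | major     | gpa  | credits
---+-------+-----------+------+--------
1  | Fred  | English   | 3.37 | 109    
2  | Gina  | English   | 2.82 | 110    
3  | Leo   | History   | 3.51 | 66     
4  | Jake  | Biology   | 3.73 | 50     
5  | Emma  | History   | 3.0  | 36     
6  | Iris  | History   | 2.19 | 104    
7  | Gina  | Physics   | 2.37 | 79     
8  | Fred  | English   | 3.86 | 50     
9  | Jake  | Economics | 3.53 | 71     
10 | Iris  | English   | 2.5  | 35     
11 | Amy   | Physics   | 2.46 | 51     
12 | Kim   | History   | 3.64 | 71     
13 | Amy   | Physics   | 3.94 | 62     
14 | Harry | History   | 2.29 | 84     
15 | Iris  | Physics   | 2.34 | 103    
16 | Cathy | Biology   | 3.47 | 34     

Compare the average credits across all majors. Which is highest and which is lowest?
SELECT major, AVG(credits)
FROM students
GROUP BY major
ORDER BY AVG(credits)

All groups:
  Biology: 42.00
  Economics: 71.00
  History: 72.20
  Physics: 73.75
  English: 76.00

Highest: English (76.00)
Lowest: Biology (42.00)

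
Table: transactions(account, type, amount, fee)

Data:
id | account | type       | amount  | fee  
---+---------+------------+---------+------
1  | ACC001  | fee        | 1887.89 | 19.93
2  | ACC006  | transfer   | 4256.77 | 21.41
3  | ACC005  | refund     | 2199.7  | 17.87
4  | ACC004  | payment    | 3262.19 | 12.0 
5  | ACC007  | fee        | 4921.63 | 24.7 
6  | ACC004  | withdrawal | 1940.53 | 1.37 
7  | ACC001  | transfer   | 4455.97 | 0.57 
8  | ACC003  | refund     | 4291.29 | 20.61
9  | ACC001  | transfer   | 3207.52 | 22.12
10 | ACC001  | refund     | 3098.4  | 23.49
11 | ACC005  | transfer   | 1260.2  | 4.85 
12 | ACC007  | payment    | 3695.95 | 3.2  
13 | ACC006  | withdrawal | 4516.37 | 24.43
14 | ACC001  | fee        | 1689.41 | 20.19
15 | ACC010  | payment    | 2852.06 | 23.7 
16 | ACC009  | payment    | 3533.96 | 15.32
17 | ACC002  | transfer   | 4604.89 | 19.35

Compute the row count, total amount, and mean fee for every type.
SELECT type,
       COUNT(*) as cnt,
       SUM(amount) as total_amount,
       AVG(fee) as avg_fee
FROM transactions
GROUP BY type

Result:
  fee: 3 records, 8498.93 total amount, 21.61 avg fee
  payment: 4 records, 13344.16 total amount, 13.56 avg fee
  refund: 3 records, 9589.39 total amount, 20.66 avg fee
  transfer: 5 records, 17785.35 total amount, 13.66 avg fee
  withdrawal: 2 records, 6456.90 total amount, 12.90 avg fee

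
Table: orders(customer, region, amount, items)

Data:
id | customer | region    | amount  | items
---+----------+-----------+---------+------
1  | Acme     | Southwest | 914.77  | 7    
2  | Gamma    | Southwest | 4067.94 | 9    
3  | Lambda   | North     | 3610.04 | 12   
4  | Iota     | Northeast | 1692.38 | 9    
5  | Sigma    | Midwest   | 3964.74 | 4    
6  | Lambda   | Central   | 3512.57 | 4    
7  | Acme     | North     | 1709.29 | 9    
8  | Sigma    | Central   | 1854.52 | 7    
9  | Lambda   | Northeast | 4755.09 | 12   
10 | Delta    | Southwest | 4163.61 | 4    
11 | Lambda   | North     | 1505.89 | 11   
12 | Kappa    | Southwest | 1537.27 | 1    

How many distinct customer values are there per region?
SELECT region, COUNT(DISTINCT customer)
FROM orders
GROUP BY region

Result:
  Central: 2 distinct
  Midwest: 1 distinct
  North: 2 distinct
  Northeast: 2 distinct
  Southwest: 4 distinct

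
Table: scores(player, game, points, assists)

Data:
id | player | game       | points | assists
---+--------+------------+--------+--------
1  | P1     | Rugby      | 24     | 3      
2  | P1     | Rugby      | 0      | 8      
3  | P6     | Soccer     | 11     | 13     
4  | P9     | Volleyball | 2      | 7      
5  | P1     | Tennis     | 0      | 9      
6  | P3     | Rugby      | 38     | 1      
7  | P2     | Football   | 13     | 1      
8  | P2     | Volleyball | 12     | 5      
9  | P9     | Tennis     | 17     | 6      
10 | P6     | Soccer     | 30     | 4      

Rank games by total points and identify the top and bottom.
SELECT game, SUM(points)
FROM scores
GROUP BY game
ORDER BY SUM(points)

All groups:
  Football: 13
  Volleyball: 14
  Tennis: 17
  Soccer: 41
  Rugby: 62

Highest: Rugby (62)
Lowest: Football (13)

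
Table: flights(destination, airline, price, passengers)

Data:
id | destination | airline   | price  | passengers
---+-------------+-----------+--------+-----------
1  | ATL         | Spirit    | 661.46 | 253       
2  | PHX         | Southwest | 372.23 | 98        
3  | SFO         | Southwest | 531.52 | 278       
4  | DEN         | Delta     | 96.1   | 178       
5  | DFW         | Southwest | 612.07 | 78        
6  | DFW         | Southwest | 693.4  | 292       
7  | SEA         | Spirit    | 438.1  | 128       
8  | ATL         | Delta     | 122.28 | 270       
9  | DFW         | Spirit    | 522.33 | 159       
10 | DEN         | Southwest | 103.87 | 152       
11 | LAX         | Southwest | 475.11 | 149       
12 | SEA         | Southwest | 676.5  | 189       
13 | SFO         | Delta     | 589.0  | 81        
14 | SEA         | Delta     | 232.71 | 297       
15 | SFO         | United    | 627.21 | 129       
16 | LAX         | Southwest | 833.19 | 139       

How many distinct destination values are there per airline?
SELECT airline, COUNT(DISTINCT destination)
FROM flights
GROUP BY airline

Result:
  Delta: 4 distinct
  Southwest: 6 distinct
  Spirit: 3 distinct
  United: 1 distinct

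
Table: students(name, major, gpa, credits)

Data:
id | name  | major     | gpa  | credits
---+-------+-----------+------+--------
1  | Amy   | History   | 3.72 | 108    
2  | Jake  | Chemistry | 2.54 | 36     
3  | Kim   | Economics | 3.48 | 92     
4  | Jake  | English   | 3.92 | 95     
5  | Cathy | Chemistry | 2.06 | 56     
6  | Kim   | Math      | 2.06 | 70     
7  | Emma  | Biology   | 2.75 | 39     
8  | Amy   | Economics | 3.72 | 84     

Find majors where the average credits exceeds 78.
SELECT major, AVG(credits)
FROM students
GROUP BY major
HAVING AVG(credits) > 78

Result:
  Economics: avg=88.00
  English: avg=95.00
  History: avg=108.00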